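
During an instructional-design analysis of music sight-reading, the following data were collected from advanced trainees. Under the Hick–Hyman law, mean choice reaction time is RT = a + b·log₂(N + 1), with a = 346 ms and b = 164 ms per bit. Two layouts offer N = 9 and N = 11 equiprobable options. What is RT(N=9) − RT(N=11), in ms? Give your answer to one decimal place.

-43.1

RT(9) = 346 + 164·log₂(10) = 346 + 164·3.3219 = 890.7916 ms.
RT(11) = 346 + 164·log₂(12) = 346 + 164·3.5850 = 933.9400 ms.
Difference = 890.7916 − 933.9400 = -43.1484 ≈ -43.1 ms.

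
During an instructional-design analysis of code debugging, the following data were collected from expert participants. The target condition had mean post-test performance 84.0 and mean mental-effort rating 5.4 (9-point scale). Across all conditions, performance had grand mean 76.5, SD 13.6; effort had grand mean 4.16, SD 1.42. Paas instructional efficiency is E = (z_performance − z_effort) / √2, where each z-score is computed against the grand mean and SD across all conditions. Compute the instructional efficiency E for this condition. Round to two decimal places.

-0.23

z_performance = (84.0 − 76.5) / 13.6 = 7.5000 / 13.6 = 0.5515.
z_effort = (5.4 − 4.16) / 1.42 = 1.2400 / 1.42 = 0.8732.
z_P − z_E = 0.5515 − 0.8732 = -0.3217.
E = -0.3217 / √2 = -0.3217 / 1.41421 = -0.2275 ≈ -0.23.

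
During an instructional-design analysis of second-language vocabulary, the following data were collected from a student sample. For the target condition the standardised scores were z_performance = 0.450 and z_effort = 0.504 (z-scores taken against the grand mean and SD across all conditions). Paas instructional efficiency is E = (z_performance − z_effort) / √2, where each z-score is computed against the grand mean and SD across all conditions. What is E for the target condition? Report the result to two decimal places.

-0.04

z_P − z_E = 0.450 − 0.504 = -0.0540.
E = -0.0540 / √2 = -0.0540 / 1.41421 = -0.0382 ≈ -0.04.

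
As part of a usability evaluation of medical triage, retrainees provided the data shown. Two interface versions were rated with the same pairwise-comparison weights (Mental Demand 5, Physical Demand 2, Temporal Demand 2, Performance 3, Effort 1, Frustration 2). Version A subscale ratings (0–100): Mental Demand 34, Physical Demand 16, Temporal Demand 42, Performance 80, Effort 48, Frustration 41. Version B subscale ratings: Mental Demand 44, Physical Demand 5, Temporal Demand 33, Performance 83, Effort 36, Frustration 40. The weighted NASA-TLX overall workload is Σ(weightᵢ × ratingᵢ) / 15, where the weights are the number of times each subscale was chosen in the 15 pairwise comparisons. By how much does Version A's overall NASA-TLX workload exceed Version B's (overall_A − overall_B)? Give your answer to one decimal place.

-0.3

Version A weighted sum = 5·34 + 2·16 + 2·42 + 3·80 + 1·48 + 2·41 = 170 + 32 + 84 + 240 + 48 + 82 = 656; overall_A = 656/15 = 43.7333.
Version B weighted sum = 5·44 + 2·5 + 2·33 + 3·83 + 1·36 + 2·40 = 220 + 10 + 66 + 249 + 36 + 80 = 661; overall_B = 661/15 = 44.0667.
Difference = 43.7333 − 44.0667 = -0.3334 ≈ -0.3.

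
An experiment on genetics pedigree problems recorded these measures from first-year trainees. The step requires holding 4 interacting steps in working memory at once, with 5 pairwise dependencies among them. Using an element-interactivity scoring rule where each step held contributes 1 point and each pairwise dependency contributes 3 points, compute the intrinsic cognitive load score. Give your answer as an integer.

Element contribution: 4 × 1 = 4.
Interaction contribution: 5 × 3 = 15.
Intrinsic load = 4 + 15 = 19.

19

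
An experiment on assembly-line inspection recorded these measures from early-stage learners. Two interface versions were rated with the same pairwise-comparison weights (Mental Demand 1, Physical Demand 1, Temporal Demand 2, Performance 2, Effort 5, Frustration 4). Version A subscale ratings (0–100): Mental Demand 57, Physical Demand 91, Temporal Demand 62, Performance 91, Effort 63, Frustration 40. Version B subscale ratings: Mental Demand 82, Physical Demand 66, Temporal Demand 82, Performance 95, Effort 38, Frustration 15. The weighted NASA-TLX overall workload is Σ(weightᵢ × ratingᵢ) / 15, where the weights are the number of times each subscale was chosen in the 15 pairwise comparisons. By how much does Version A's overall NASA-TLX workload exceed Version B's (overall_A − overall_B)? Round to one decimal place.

11.8

Version A weighted sum = 1·57 + 1·91 + 2·62 + 2·91 + 5·63 + 4·40 = 57 + 91 + 124 + 182 + 315 + 160 = 929; overall_A = 929/15 = 61.9333.
Version B weighted sum = 1·82 + 1·66 + 2·82 + 2·95 + 5·38 + 4·15 = 82 + 66 + 164 + 190 + 190 + 60 = 752; overall_B = 752/15 = 50.1333.
Difference = 61.9333 − 50.1333 = 11.8000 ≈ 11.8.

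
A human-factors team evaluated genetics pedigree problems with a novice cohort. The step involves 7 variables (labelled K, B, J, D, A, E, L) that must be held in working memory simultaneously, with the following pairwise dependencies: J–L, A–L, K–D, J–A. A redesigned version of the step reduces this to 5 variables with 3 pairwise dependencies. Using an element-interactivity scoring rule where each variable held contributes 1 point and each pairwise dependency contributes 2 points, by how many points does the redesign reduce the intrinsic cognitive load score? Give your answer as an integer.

Original: 7 × 1 + 4 × 2 = 7 + 8 = 15.
Redesigned: 5 × 1 + 3 × 2 = 5 + 6 = 11.
Reduction = 15 − 11 = 4.

4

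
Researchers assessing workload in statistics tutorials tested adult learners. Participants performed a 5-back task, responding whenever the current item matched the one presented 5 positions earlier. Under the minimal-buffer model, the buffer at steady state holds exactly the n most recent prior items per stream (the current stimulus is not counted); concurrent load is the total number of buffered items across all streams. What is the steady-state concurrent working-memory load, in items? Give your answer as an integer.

The buffer holds the 5 most recent prior items.
Steady-state concurrent load = 5 items.

5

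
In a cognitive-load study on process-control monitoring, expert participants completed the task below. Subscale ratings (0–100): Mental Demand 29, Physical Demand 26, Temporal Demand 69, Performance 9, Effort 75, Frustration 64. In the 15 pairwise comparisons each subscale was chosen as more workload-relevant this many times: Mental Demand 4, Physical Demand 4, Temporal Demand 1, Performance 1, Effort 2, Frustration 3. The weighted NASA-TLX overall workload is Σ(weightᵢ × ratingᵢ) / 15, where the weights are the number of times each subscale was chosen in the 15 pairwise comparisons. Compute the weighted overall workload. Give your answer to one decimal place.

42.7

The tallies are the weights (they sum to 15).
Weighted sum = 4·29 + 4·26 + 1·69 + 1·9 + 2·75 + 3·64
            = 116 + 104 + 69 + 9 + 150 + 192 = 640.
Overall workload = 640 / 15 = 42.6667 ≈ 42.7.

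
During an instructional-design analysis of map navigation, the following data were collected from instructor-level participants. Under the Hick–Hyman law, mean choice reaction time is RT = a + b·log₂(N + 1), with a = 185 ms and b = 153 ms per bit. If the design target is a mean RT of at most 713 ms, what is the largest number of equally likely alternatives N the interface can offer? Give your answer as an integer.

Set 185 + 153·log₂(N + 1) ≤ 713.
log₂(N + 1) ≤ (713 − 185) / 153 = 3.4510.
N + 1 ≤ 2^3.4510 = 10.9359.
N ≤ 9.9359, so the largest integer N is 9.

9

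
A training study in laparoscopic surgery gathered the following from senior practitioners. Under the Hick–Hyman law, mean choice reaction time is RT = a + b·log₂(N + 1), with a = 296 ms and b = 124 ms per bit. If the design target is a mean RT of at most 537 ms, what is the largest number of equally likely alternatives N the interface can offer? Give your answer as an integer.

2

Set 296 + 124·log₂(N + 1) ≤ 537.
log₂(N + 1) ≤ (537 − 296) / 124 = 1.9435.
N + 1 ≤ 2^1.9435 = 3.8464.
N ≤ 2.8464, so the largest integer N is 2.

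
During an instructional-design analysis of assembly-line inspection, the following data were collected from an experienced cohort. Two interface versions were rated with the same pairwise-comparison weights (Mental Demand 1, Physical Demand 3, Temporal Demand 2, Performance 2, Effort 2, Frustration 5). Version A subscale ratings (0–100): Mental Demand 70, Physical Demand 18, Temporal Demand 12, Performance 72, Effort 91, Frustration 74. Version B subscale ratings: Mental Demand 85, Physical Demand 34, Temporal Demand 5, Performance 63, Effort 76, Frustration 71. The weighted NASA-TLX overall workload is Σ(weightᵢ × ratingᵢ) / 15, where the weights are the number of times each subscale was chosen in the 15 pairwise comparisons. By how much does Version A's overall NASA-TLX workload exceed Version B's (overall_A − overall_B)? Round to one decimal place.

Version A weighted sum = 1·70 + 3·18 + 2·12 + 2·72 + 2·91 + 5·74 = 70 + 54 + 24 + 144 + 182 + 370 = 844; overall_A = 844/15 = 56.2667.
Version B weighted sum = 1·85 + 3·34 + 2·5 + 2·63 + 2·76 + 5·71 = 85 + 102 + 10 + 126 + 152 + 355 = 830; overall_B = 830/15 = 55.3333.
Difference = 56.2667 − 55.3333 = 0.9334 ≈ 0.9.

0.9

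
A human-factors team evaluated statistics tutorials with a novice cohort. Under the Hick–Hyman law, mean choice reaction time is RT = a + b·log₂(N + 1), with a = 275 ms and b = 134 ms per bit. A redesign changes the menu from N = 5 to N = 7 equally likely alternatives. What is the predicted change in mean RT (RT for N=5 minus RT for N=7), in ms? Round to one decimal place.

RT(5) = 275 + 134·log₂(6) = 275 + 134·2.5850 = 621.3900 ms.
RT(7) = 275 + 134·log₂(8) = 275 + 134·3.0000 = 677.0000 ms.
Difference = 621.3900 − 677.0000 = -55.6100 ≈ -55.6 ms.

-55.6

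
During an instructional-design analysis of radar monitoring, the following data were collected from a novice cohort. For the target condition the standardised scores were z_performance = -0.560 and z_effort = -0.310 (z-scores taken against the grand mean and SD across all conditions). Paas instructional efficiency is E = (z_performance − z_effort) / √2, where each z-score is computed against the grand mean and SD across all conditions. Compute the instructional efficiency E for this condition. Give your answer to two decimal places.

-0.18

z_P − z_E = -0.560 − (-0.310) = -0.2500.
E = -0.2500 / √2 = -0.2500 / 1.41421 = -0.1768 ≈ -0.18.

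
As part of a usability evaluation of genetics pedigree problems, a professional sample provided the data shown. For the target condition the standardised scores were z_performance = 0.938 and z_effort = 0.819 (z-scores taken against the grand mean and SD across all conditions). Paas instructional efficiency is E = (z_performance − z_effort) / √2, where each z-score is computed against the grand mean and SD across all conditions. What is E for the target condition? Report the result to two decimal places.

0.08

z_P − z_E = 0.938 − 0.819 = 0.1190.
E = 0.1190 / √2 = 0.1190 / 1.41421 = 0.0841 ≈ 0.08.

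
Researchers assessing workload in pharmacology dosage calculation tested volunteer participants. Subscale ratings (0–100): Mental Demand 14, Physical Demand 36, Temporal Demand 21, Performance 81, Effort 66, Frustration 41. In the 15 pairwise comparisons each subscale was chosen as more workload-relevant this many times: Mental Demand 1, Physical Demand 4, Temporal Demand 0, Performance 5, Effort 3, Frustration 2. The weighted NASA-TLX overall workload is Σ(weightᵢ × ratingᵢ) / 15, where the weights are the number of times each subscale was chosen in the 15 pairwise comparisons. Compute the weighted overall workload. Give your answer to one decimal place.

56.2

The tallies are the weights (they sum to 15).
Weighted sum = 1·14 + 4·36 + 0·21 + 5·81 + 3·66 + 2·41
            = 14 + 144 + 0 + 405 + 198 + 82 = 843.
Overall workload = 843 / 15 = 56.2000 ≈ 56.2.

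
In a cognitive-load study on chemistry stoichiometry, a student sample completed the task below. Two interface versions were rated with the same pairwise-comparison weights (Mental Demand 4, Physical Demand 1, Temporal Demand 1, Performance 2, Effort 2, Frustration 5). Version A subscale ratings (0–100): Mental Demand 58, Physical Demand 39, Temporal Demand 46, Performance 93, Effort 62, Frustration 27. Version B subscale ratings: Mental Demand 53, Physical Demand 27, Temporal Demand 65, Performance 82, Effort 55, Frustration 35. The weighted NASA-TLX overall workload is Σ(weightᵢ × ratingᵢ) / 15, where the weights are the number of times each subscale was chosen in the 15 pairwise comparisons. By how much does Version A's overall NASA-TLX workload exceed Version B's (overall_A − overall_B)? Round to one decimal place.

Version A weighted sum = 4·58 + 1·39 + 1·46 + 2·93 + 2·62 + 5·27 = 232 + 39 + 46 + 186 + 124 + 135 = 762; overall_A = 762/15 = 50.8000.
Version B weighted sum = 4·53 + 1·27 + 1·65 + 2·82 + 2·55 + 5·35 = 212 + 27 + 65 + 164 + 110 + 175 = 753; overall_B = 753/15 = 50.2000.
Difference = 50.8000 − 50.2000 = 0.6000 ≈ 0.6.

0.6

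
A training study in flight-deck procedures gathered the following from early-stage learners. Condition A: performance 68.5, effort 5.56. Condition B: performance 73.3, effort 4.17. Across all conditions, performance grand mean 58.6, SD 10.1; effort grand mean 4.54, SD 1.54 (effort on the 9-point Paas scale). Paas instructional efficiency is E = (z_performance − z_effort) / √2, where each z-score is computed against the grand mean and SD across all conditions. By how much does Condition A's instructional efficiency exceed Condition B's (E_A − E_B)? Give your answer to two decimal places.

Condition A: z_P = (68.5 − 58.6)/10.1 = 0.9802; z_E = (5.56 − 4.54)/1.54 = 0.6623; E_A = (0.9802 − 0.6623)/√2 = 0.2248.
Condition B: z_P = (73.3 − 58.6)/10.1 = 1.4554; z_E = (4.17 − 4.54)/1.54 = -0.2403; E_B = (1.4554 − (-0.2403))/√2 = 1.1990.
E_A − E_B = 0.2248 − 1.1990 = -0.9742 ≈ -0.97.

-0.97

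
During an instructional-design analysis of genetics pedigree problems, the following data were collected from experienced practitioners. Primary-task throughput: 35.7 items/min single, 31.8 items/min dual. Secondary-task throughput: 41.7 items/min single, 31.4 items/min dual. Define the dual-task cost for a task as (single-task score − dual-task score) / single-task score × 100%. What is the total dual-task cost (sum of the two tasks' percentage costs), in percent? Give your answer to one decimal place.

35.6

Primary cost = (35.7 − 31.8) / 35.7 × 100% = 10.9244%.
Secondary cost = (41.7 − 31.4) / 41.7 × 100% = 24.7002%.
Total = 10.9244% + 24.7002% = 35.6246% ≈ 35.6%.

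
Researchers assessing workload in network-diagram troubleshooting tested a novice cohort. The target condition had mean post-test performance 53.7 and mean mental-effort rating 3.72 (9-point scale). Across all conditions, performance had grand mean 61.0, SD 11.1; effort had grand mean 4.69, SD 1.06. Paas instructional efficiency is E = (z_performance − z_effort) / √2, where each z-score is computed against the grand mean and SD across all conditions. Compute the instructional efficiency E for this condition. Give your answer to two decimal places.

0.18

z_performance = (53.7 − 61.0) / 11.1 = -7.3000 / 11.1 = -0.6577.
z_effort = (3.72 − 4.69) / 1.06 = -0.9700 / 1.06 = -0.9151.
z_P − z_E = -0.6577 − (-0.9151) = 0.2574.
E = 0.2574 / √2 = 0.2574 / 1.41421 = 0.1820 ≈ 0.18.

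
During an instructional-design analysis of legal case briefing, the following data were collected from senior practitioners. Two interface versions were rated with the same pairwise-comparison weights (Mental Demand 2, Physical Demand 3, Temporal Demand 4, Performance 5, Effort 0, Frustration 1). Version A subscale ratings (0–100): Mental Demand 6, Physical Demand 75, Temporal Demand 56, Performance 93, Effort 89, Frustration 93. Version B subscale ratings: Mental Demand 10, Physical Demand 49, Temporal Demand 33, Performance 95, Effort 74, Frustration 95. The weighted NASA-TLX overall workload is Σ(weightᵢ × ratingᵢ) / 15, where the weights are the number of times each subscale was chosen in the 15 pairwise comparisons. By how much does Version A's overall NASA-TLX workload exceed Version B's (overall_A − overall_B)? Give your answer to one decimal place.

Version A weighted sum = 2·6 + 3·75 + 4·56 + 5·93 + 0·89 + 1·93 = 12 + 225 + 224 + 465 + 0 + 93 = 1019; overall_A = 1019/15 = 67.9333.
Version B weighted sum = 2·10 + 3·49 + 4·33 + 5·95 + 0·74 + 1·95 = 20 + 147 + 132 + 475 + 0 + 95 = 869; overall_B = 869/15 = 57.9333.
Difference = 67.9333 − 57.9333 = 10.0000 ≈ 10.0.

10.0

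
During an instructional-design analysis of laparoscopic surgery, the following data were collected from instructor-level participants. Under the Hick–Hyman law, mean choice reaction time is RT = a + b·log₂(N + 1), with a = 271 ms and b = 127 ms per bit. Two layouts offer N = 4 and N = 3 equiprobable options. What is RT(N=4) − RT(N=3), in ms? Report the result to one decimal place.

40.9

RT(4) = 271 + 127·log₂(5) = 271 + 127·2.3219 = 565.8813 ms.
RT(3) = 271 + 127·log₂(4) = 271 + 127·2.0000 = 525.0000 ms.
Difference = 565.8813 − 525.0000 = 40.8813 ≈ 40.9 ms.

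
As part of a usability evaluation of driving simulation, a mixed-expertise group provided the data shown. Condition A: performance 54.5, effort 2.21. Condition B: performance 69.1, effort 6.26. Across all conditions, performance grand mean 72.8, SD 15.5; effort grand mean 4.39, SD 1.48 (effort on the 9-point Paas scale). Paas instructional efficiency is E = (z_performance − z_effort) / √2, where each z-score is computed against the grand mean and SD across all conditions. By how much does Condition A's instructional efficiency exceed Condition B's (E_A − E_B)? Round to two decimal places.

1.27

Condition A: z_P = (54.5 − 72.8)/15.5 = -1.1806; z_E = (2.21 − 4.39)/1.48 = -1.4730; E_A = (-1.1806 − (-1.4730))/√2 = 0.2068.
Condition B: z_P = (69.1 − 72.8)/15.5 = -0.2387; z_E = (6.26 − 4.39)/1.48 = 1.2635; E_B = (-0.2387 − 1.2635)/√2 = -1.0622.
E_A − E_B = 0.2068 − (-1.0622) = 1.2690 ≈ 1.27.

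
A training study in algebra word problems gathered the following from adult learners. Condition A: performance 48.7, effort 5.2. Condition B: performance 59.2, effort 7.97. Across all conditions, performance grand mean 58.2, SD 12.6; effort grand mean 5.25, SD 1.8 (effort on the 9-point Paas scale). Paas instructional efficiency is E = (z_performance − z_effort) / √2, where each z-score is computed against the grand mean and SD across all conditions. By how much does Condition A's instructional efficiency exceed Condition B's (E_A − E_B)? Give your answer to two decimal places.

0.50

Condition A: z_P = (48.7 − 58.2)/12.6 = -0.7540; z_E = (5.2 − 5.25)/1.8 = -0.0278; E_A = (-0.7540 − (-0.0278))/√2 = -0.5135.
Condition B: z_P = (59.2 − 58.2)/12.6 = 0.0794; z_E = (7.97 − 5.25)/1.8 = 1.5111; E_B = (0.0794 − 1.5111)/√2 = -1.0124.
E_A − E_B = -0.5135 − (-1.0124) = 0.4989 ≈ 0.50.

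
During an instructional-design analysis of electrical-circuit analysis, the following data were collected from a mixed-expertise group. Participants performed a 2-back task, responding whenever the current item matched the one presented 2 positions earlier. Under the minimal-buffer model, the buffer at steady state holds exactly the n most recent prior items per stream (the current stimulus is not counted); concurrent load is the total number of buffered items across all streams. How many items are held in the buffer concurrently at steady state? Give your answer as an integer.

The buffer holds the 2 most recent prior items.
Steady-state concurrent load = 2 items.

2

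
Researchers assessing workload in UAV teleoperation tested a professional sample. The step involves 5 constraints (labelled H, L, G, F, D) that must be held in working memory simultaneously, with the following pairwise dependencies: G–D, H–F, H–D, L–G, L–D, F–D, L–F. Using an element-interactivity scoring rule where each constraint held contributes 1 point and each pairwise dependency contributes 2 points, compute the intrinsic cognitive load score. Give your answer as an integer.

Count of constraints held simultaneously: 5.
Count of pairwise dependencies listed: 7.
Element contribution: 5 × 1 = 5.
Interaction contribution: 7 × 2 = 14.
Intrinsic load = 5 + 14 = 19.

19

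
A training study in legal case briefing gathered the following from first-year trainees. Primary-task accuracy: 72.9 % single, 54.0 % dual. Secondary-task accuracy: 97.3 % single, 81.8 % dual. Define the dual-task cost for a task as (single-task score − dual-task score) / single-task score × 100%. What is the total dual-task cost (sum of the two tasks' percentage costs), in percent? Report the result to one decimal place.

Primary cost = (72.9 − 54.0) / 72.9 × 100% = 25.9259%.
Secondary cost = (97.3 − 81.8) / 97.3 × 100% = 15.9301%.
Total = 25.9259% + 15.9301% = 41.8560% ≈ 41.9%.

41.9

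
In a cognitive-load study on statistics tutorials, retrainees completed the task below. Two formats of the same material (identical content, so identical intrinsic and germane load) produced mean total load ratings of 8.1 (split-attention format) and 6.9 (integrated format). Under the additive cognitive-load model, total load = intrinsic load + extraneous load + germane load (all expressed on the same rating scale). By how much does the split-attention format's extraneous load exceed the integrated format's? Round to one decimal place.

1.2

Intrinsic and germane load are equal across formats, so the difference in total load equals the difference in extraneous load.
Extraneous-load difference = 8.1 − 6.9 = 1.2.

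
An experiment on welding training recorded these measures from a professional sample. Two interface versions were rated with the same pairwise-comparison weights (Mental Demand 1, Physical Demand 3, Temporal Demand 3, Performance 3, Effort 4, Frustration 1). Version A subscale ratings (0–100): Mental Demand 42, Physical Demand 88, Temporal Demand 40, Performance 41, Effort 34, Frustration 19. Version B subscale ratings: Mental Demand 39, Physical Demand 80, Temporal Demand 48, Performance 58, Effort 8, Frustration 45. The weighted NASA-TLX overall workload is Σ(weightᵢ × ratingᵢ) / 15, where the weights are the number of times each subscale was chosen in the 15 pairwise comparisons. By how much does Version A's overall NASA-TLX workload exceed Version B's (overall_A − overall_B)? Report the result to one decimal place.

2.0

Version A weighted sum = 1·42 + 3·88 + 3·40 + 3·41 + 4·34 + 1·19 = 42 + 264 + 120 + 123 + 136 + 19 = 704; overall_A = 704/15 = 46.9333.
Version B weighted sum = 1·39 + 3·80 + 3·48 + 3·58 + 4·8 + 1·45 = 39 + 240 + 144 + 174 + 32 + 45 = 674; overall_B = 674/15 = 44.9333.
Difference = 46.9333 − 44.9333 = 2.0000 ≈ 2.0.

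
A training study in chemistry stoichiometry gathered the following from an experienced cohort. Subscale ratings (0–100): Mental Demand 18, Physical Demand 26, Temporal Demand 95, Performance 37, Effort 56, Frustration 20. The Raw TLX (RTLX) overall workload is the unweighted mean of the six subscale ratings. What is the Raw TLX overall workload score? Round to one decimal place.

42.0

Sum of ratings = 18 + 26 + 95 + 37 + 56 + 20 = 252.
RTLX = 252 / 6 = 42.0000 ≈ 42.0.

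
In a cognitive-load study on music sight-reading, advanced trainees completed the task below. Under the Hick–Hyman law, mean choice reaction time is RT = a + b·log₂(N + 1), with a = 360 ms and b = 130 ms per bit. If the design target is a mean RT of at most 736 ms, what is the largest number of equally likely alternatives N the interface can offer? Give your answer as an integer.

6

Set 360 + 130·log₂(N + 1) ≤ 736.
log₂(N + 1) ≤ (736 − 360) / 130 = 2.8923.
N + 1 ≤ 2^2.8923 = 7.4245.
N ≤ 6.4245, so the largest integer N is 6.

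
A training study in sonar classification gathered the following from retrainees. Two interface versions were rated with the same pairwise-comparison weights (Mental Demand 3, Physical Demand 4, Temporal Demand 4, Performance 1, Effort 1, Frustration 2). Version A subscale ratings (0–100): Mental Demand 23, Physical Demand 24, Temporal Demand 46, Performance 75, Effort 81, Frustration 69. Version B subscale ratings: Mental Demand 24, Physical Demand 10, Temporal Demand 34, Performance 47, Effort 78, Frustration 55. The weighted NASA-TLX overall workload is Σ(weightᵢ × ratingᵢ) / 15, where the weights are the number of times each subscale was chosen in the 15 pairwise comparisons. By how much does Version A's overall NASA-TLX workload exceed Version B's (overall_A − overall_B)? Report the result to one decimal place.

10.7

Version A weighted sum = 3·23 + 4·24 + 4·46 + 1·75 + 1·81 + 2·69 = 69 + 96 + 184 + 75 + 81 + 138 = 643; overall_A = 643/15 = 42.8667.
Version B weighted sum = 3·24 + 4·10 + 4·34 + 1·47 + 1·78 + 2·55 = 72 + 40 + 136 + 47 + 78 + 110 = 483; overall_B = 483/15 = 32.2000.
Difference = 42.8667 − 32.2000 = 10.6667 ≈ 10.7.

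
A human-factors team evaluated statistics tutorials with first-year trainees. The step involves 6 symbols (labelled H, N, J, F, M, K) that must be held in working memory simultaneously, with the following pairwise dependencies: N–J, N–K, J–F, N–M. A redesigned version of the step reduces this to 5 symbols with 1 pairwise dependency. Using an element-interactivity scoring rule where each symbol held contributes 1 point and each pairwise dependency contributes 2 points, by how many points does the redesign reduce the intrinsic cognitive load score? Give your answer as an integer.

Original: 6 × 1 + 4 × 2 = 6 + 8 = 14.
Redesigned: 5 × 1 + 1 × 2 = 5 + 2 = 7.
Reduction = 14 − 7 = 7.

7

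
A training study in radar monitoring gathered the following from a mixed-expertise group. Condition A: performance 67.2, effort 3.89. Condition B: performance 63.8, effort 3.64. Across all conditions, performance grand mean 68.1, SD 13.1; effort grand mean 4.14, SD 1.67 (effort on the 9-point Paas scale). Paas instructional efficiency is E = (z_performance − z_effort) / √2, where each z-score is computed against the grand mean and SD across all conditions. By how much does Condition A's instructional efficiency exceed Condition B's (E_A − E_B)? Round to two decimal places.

Condition A: z_P = (67.2 − 68.1)/13.1 = -0.0687; z_E = (3.89 − 4.14)/1.67 = -0.1497; E_A = (-0.0687 − (-0.1497))/√2 = 0.0573.
Condition B: z_P = (63.8 − 68.1)/13.1 = -0.3282; z_E = (3.64 − 4.14)/1.67 = -0.2994; E_B = (-0.3282 − (-0.2994))/√2 = -0.0204.
E_A − E_B = 0.0573 − (-0.0204) = 0.0777 ≈ 0.08.

0.08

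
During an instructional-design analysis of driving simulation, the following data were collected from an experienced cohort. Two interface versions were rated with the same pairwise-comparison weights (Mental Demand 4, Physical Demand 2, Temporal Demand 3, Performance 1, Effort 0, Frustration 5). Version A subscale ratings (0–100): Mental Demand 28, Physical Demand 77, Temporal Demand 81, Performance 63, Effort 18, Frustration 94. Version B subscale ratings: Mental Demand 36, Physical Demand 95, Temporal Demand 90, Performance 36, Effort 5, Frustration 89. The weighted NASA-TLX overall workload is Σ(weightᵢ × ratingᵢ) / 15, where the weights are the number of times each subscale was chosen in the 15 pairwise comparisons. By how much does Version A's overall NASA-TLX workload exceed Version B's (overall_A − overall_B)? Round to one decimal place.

-2.9

Version A weighted sum = 4·28 + 2·77 + 3·81 + 1·63 + 0·18 + 5·94 = 112 + 154 + 243 + 63 + 0 + 470 = 1042; overall_A = 1042/15 = 69.4667.
Version B weighted sum = 4·36 + 2·95 + 3·90 + 1·36 + 0·5 + 5·89 = 144 + 190 + 270 + 36 + 0 + 445 = 1085; overall_B = 1085/15 = 72.3333.
Difference = 69.4667 − 72.3333 = -2.8666 ≈ -2.9.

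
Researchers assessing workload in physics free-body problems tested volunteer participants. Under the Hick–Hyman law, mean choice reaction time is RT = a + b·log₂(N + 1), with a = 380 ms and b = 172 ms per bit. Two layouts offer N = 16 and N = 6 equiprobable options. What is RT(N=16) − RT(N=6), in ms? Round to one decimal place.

220.2

RT(16) = 380 + 172·log₂(17) = 380 + 172·4.0875 = 1083.0500 ms.
RT(6) = 380 + 172·log₂(7) = 380 + 172·2.8074 = 862.8728 ms.
Difference = 1083.0500 − 862.8728 = 220.1772 ≈ 220.2 ms.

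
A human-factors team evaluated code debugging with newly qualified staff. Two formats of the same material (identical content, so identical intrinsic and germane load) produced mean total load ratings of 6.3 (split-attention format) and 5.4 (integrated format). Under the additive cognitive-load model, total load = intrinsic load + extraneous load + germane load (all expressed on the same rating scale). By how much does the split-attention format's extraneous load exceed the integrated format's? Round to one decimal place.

Intrinsic and germane load are equal across formats, so the difference in total load equals the difference in extraneous load.
Extraneous-load difference = 6.3 − 5.4 = 0.9.

0.9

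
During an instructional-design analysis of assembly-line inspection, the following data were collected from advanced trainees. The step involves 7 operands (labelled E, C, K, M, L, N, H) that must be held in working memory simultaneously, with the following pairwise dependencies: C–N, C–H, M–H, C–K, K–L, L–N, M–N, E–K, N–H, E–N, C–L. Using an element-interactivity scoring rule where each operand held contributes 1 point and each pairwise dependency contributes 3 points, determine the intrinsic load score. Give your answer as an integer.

40

Count of operands held simultaneously: 7.
Count of pairwise dependencies listed: 11.
Element contribution: 7 × 1 = 7.
Interaction contribution: 11 × 3 = 33.
Intrinsic load = 7 + 33 = 40.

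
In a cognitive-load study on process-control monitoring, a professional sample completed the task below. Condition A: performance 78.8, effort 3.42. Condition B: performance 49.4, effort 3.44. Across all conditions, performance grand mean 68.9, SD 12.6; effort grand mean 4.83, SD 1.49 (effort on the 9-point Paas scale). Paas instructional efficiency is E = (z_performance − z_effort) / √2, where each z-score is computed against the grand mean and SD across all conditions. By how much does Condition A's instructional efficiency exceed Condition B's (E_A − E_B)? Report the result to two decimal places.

Condition A: z_P = (78.8 − 68.9)/12.6 = 0.7857; z_E = (3.42 − 4.83)/1.49 = -0.9463; E_A = (0.7857 − (-0.9463))/√2 = 1.2247.
Condition B: z_P = (49.4 − 68.9)/12.6 = -1.5476; z_E = (3.44 − 4.83)/1.49 = -0.9329; E_B = (-1.5476 − (-0.9329))/√2 = -0.4347.
E_A − E_B = 1.2247 − (-0.4347) = 1.6594 ≈ 1.66.

1.66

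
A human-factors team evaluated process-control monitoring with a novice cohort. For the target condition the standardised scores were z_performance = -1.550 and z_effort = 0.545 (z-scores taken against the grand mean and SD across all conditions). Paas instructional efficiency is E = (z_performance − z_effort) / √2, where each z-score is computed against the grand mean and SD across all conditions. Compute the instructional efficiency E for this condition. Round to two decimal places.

z_P − z_E = -1.550 − 0.545 = -2.0950.
E = -2.0950 / √2 = -2.0950 / 1.41421 = -1.4814 ≈ -1.48.

-1.48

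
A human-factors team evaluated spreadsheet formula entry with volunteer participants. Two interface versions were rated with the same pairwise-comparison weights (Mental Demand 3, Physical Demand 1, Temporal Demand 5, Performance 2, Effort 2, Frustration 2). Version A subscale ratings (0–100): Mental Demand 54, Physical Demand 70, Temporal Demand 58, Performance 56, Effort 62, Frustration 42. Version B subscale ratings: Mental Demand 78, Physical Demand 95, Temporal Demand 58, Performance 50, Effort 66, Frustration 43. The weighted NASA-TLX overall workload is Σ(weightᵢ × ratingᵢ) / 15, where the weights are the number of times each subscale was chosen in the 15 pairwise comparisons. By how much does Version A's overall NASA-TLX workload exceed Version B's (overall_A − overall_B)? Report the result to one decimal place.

-6.3

Version A weighted sum = 3·54 + 1·70 + 5·58 + 2·56 + 2·62 + 2·42 = 162 + 70 + 290 + 112 + 124 + 84 = 842; overall_A = 842/15 = 56.1333.
Version B weighted sum = 3·78 + 1·95 + 5·58 + 2·50 + 2·66 + 2·43 = 234 + 95 + 290 + 100 + 132 + 86 = 937; overall_B = 937/15 = 62.4667.
Difference = 56.1333 − 62.4667 = -6.3334 ≈ -6.3.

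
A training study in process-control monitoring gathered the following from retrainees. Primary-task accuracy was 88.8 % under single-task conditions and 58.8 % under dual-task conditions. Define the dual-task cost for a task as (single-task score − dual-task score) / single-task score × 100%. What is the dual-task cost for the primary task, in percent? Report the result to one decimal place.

33.8

Cost = (88.8 − 58.8) / 88.8 × 100%
     = 30.0000 / 88.8 × 100% = 33.7838%.
≈ 33.8%.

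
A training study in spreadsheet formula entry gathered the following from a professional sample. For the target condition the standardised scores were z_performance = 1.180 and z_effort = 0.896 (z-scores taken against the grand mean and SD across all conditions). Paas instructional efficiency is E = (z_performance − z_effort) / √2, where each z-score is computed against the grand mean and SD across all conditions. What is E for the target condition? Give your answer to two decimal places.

z_P − z_E = 1.180 − 0.896 = 0.2840.
E = 0.2840 / √2 = 0.2840 / 1.41421 = 0.2008 ≈ 0.20.

0.20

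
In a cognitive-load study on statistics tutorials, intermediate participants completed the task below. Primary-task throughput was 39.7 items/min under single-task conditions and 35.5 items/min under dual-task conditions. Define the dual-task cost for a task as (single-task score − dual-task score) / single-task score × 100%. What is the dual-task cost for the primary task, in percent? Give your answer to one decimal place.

10.6

Cost = (39.7 − 35.5) / 39.7 × 100%
     = 4.2000 / 39.7 × 100% = 10.5793%.
≈ 10.6%.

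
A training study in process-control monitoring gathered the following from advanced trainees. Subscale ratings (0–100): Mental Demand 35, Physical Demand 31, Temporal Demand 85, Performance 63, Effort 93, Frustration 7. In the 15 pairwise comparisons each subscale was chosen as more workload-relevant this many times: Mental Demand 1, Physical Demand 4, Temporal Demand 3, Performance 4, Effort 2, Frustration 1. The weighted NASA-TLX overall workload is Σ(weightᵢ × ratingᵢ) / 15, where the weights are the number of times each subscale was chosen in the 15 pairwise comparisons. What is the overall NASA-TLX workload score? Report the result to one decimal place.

The tallies are the weights (they sum to 15).
Weighted sum = 1·35 + 4·31 + 3·85 + 4·63 + 2·93 + 1·7
            = 35 + 124 + 255 + 252 + 186 + 7 = 859.
Overall workload = 859 / 15 = 57.2667 ≈ 57.3.

57.3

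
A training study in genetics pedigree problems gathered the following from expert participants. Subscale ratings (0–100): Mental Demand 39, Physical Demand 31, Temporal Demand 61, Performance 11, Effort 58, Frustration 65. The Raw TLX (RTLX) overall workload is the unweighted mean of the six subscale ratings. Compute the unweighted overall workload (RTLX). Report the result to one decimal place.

44.2

Sum of ratings = 39 + 31 + 61 + 11 + 58 + 65 = 265.
RTLX = 265 / 6 = 44.1667 ≈ 44.2.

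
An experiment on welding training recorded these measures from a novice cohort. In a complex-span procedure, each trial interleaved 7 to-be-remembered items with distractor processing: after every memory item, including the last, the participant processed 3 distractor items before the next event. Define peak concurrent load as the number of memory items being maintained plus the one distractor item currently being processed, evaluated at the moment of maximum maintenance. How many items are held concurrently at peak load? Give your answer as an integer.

Maintenance is greatest during the distractor(s) after memory item 7: all 7 memory items are being held.
One distractor item is concurrently being processed.
Peak concurrent load = 7 + 1 = 8 items.

8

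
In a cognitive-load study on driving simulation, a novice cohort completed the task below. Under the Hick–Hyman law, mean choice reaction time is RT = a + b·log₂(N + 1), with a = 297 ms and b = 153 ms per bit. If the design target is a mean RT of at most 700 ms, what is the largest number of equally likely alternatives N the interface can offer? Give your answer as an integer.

5

Set 297 + 153·log₂(N + 1) ≤ 700.
log₂(N + 1) ≤ (700 − 297) / 153 = 2.6340.
N + 1 ≤ 2^2.6340 = 6.2074.
N ≤ 5.2074, so the largest integer N is 5.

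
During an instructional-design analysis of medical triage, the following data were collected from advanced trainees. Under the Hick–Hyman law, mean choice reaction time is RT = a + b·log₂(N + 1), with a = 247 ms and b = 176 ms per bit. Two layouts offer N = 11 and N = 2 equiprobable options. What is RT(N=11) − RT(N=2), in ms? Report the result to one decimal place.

RT(11) = 247 + 176·log₂(12) = 247 + 176·3.5850 = 877.9600 ms.
RT(2) = 247 + 176·log₂(3) = 247 + 176·1.5850 = 525.9600 ms.
Difference = 877.9600 − 525.9600 = 352.0000 ≈ 352.0 ms.

352.0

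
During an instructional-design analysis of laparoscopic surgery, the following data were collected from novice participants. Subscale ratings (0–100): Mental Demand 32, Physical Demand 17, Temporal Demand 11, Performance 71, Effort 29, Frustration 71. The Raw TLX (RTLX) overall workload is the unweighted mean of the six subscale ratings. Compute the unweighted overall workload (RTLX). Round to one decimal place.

Sum of ratings = 32 + 17 + 11 + 71 + 29 + 71 = 231.
RTLX = 231 / 6 = 38.5000 ≈ 38.5.

38.5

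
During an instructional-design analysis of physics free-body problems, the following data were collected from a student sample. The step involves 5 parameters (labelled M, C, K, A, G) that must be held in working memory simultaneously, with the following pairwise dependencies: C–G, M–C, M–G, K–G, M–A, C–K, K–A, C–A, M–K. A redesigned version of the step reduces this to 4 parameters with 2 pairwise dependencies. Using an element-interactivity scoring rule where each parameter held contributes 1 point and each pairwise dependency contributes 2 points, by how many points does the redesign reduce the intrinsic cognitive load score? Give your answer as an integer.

15

Original: 5 × 1 + 9 × 2 = 5 + 18 = 23.
Redesigned: 4 × 1 + 2 × 2 = 4 + 4 = 8.
Reduction = 23 − 8 = 15.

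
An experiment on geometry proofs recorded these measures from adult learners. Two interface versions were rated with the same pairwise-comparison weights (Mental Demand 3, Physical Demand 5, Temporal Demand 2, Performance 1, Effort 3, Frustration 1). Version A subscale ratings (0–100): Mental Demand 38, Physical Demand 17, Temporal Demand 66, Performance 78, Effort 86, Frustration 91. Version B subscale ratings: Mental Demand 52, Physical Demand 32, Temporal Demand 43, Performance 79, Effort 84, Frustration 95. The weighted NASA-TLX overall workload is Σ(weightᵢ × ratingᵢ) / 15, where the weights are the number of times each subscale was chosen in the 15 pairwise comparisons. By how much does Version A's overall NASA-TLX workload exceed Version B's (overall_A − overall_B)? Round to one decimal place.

-4.7

Version A weighted sum = 3·38 + 5·17 + 2·66 + 1·78 + 3·86 + 1·91 = 114 + 85 + 132 + 78 + 258 + 91 = 758; overall_A = 758/15 = 50.5333.
Version B weighted sum = 3·52 + 5·32 + 2·43 + 1·79 + 3·84 + 1·95 = 156 + 160 + 86 + 79 + 252 + 95 = 828; overall_B = 828/15 = 55.2000.
Difference = 50.5333 − 55.2000 = -4.6667 ≈ -4.7.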